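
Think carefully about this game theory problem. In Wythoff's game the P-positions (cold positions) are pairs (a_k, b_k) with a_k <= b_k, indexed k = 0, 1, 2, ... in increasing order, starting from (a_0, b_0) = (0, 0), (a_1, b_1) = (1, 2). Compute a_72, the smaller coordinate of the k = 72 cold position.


By Wythoff's theorem, a_k = floor(k * phi) and b_k = floor(k * phi^2) = a_k + k, where phi = (1 + sqrt(5))/2 is the golden ratio.
phi = (1 + sqrt(5))/2 = 1.618034
k = 72
k * phi = 72 * 1.618034 = 116.498447
a_72 = floor(k * phi) = 116

116


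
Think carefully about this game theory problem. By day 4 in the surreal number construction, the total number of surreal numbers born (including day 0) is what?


Day 0: {|} = 0 is born. Count = 1.
Day n: the number of surreal numbers born by day n is 2^(n+1) - 1.
By day 0: 2^1 - 1 = 1
By day 1: 2^2 - 1 = 3
By day 2: 2^3 - 1 = 7
By day 3: 2^4 - 1 = 15
By day 4: 2^5 - 1 = 31
By day 4: 31 surreal numbers.

31


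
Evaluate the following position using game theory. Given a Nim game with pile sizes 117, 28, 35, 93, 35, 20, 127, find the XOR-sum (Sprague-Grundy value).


We need the XOR (exclusive or) of all pile sizes.
After XOR-ing pile 1 (size 117): 0 XOR 117 = 117
After XOR-ing pile 2 (size 28): 117 XOR 28 = 105
After XOR-ing pile 3 (size 35): 105 XOR 35 = 74
After XOR-ing pile 4 (size 93): 74 XOR 93 = 23
After XOR-ing pile 5 (size 35): 23 XOR 35 = 52
After XOR-ing pile 6 (size 20): 52 XOR 20 = 32
After XOR-ing pile 7 (size 127): 32 XOR 127 = 95
The Nim-value of this position is 95.

95


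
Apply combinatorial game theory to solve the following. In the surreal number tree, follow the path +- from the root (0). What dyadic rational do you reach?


Sign expansion: +-
Rule: track bounds (lo, hi), initially (-inf, +inf). On '+', the current value becomes lo and we move to the simplest number in (value, hi): value + 1 if hi = +inf, otherwise the midpoint (value + hi)/2. On '-', the current value becomes hi and we move to value - 1 if lo = -inf, otherwise the midpoint (lo + value)/2.
Start at 0.
Step 1: sign = +, move right. Bounds: (0, +inf). Value = 1
Step 2: sign = -, move left. Bounds: (0, 1). Value = 1/2
The surreal number with sign expansion +- is 1/2.

1/2


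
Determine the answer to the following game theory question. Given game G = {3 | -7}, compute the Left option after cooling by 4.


Original game: {3 | -7} (a switch {a | b} with a > b).
Cooling by t (for t below the temperature (a - b)/2 = 5) taxes each move by t: {a | b} cooled by t is {a - t | b + t}.
Cooling amount: t = 4
Cooled Left option: 3 - 4 = -1
Cooled Right option: -7 + 4 = -3
Cooled game: {-1 | -3}
Left option = -1

-1


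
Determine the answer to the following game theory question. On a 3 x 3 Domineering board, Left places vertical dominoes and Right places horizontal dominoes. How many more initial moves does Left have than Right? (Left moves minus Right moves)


Board is 3 x 3 (rows x cols).
Left (vertical) placements: (rows-1) * cols = 2 * 3 = 6
Right (horizontal) placements: rows * (cols-1) = 3 * 2 = 6
Advantage = Left - Right = 6 - 6 = 0

0


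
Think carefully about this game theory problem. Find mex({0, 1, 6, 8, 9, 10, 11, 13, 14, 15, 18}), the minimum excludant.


Set = {0, 1, 6, 8, 9, 10, 11, 13, 14, 15, 18}
0 is in the set.
1 is in the set.
2 is NOT in the set. This is the mex.
mex = 2

2


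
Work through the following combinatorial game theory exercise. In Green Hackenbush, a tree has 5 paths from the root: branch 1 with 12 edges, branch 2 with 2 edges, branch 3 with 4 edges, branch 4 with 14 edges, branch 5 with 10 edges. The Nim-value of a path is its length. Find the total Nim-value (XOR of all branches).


The tree has 5 branches from the ground vertex.
In Green Hackenbush, the Nim-value of a simple path of length k is k.
Branch 1: length 12, Nim-value = 12
Branch 2: length 2, Nim-value = 2
Branch 3: length 4, Nim-value = 4
Branch 4: length 14, Nim-value = 14
Branch 5: length 10, Nim-value = 10
Total Nim-value = XOR of all branch values:
0 XOR 12 = 12
12 XOR 2 = 14
14 XOR 4 = 10
10 XOR 14 = 4
4 XOR 10 = 14
Nim-value of the tree = 14

14


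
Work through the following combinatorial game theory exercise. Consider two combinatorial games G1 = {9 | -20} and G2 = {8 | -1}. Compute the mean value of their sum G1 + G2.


G1 = {9 | -20}, G2 = {8 | -1}
Each is a switch {a | b} with numbers a > b; its mean value is (a + b)/2, and mean value is additive over game sums: m(G1 + G2) = m(G1) + m(G2).
Mean of G1 = (9 + (-20))/2 = -11/2 = -11/2
Mean of G2 = (8 + (-1))/2 = 7/2 = 7/2
Mean of G1 + G2 = -11/2 + 7/2 = -2

-2


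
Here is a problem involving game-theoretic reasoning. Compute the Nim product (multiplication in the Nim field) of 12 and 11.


Nim multiplication is bilinear over XOR: (u XOR v) * w = (u*w) XOR (v*w).
So we split each operand into its bit components and XOR the pairwise Nim products.
12 = 4 + 8 (as XOR of powers of 2).
11 = 1 + 2 + 8 (as XOR of powers of 2).
Using the standard Nim-product table on single bits:
  2*2 = 3,   2*4 = 8,   2*8 = 12,
  4*4 = 6,   4*8 = 11,  8*8 = 13,
and  1*x = x (identity), k*l = l*k (commutative).
Pairwise Nim products:
  4 * 1 = 4
  4 * 2 = 8
  4 * 8 = 11
  8 * 1 = 8
  8 * 2 = 12
  8 * 8 = 13
XOR them: 4 XOR 8 XOR 11 XOR 8 XOR 12 XOR 13 = 14.
Result: 12 * 11 = 14 (in Nim).

14


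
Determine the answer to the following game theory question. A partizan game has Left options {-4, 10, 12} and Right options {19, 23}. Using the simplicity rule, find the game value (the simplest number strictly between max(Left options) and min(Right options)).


Left options: {-4, 10, 12}, max = 12
Right options: {19, 23}, min = 19
All options are numbers and max(Left) < min(Right), so by the simplicity theorem the value is the simplest (earliest-born) number strictly between 12 and 19.
Integers 13 through 18 all lie strictly between 12 and 19.
Among integers, the simplest (lowest birthday = smallest |n|; 0 is born on day 0, +-n on day n) is 13.
No non-integer in the interval can be simpler: if x is a non-integer in the interval, then floor(x) or ceil(x) also lies in the interval (the interval contains an integer), and both are proper prefixes of x's sign expansion, i.e. born earlier. So the game value is 13.
Game value = 13

13


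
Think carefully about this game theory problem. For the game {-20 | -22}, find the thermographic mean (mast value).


Game = {-20 | -22}, a switch {a | b} with numbers a > b.
Its thermograph has left wall a - t and right wall b + t, which meet at t = (a - b)/2, where both equal (a + b)/2. So the mast (mean value) is at (a + b)/2.
Mean = (-20 + (-22))/2 = -42/2 = -21

-21


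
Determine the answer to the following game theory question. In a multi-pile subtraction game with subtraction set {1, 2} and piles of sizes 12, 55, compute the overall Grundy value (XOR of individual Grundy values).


Subtraction set: {1, 2}
For this subtraction set, G(n) = n mod 3 (period = max + 1 = 3).
Pile 1 (size 12): G(12) = 12 mod 3 = 0
Pile 2 (size 55): G(55) = 55 mod 3 = 1
Total Grundy value = XOR of all: 0 XOR 1 = 1

1


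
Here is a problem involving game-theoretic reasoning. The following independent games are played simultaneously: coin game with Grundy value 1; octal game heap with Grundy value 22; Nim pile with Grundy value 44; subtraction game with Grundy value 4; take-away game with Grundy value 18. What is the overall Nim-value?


By the Sprague-Grundy theorem, the Grundy value of a sum of games is the XOR of individual Grundy values.
coin game: Grundy value = 1. Running XOR: 0 XOR 1 = 1
octal game heap: Grundy value = 22. Running XOR: 1 XOR 22 = 23
Nim pile: Grundy value = 44. Running XOR: 23 XOR 44 = 59
subtraction game: Grundy value = 4. Running XOR: 59 XOR 4 = 63
take-away game: Grundy value = 18. Running XOR: 63 XOR 18 = 45
The combined Grundy value is 45.

45


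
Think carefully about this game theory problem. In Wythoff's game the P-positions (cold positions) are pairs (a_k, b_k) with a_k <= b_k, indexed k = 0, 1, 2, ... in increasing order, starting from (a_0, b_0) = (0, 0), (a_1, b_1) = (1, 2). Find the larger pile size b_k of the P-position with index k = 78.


By Wythoff's theorem, a_k = floor(k * phi) and b_k = floor(k * phi^2) = a_k + k, where phi = (1 + sqrt(5))/2 is the golden ratio.
phi = (1 + sqrt(5))/2 = 1.618034
phi^2 = phi + 1 = 2.618034
k = 78
k * phi^2 = 78 * 2.618034 = 204.206651
b_78 = floor(k * phi^2) = 204 (check: a_78 + k = 126 + 78 = 204)

204


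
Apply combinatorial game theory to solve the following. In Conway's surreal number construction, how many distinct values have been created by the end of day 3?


Day 0: {|} = 0 is born. Count = 1.
Day n: the number of surreal numbers born by day n is 2^(n+1) - 1.
By day 0: 2^1 - 1 = 1
By day 1: 2^2 - 1 = 3
By day 2: 2^3 - 1 = 7
By day 3: 2^4 - 1 = 15
By day 3: 15 surreal numbers.

15


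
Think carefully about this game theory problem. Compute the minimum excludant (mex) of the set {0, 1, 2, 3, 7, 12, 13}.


Set = {0, 1, 2, 3, 7, 12, 13}
0 is in the set.
1 is in the set.
2 is in the set.
3 is in the set.
4 is NOT in the set. This is the mex.
mex = 4

4


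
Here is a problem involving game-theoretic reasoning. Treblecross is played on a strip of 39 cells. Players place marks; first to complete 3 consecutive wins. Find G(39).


Treblecross: place X on empty cells; 3-in-a-row wins.
Playing within two cells of an existing X lets the opponent win at once, so sensible play treats the cells i-2..i+2 around each X as dead. The player left with no safe cell loses, so this is a normal-play take-away game on strips of safe cells.
Placing X at cell i (0-indexed) of a strip of k safe cells leaves independent strips of sizes max(0, i-2) and max(0, k-i-3). Hence G(k) = mex{ G(max(0,i-2)) XOR G(max(0,k-i-3)) : 0 <= i < k }, with G(0) = 0.
G(1): splits (0,0):0^0=0 -> mex({0}) = 1
G(2): splits (0,0):0^0=0 -> mex({0}) = 1
G(3): splits (0,0):0^0=0 -> mex({0}) = 1
G(4): splits (0,1):0^1=1 (0,0):0^0=0 -> mex({0, 1}) = 2
G(5): splits (0,2):0^1=1 (0,1):0^1=1 (0,0):0^0=0 -> mex({0, 1}) = 2
G(6) = mex({1}) = 0
G(7) = mex({0, 1, 2}) = 3
G(8) = mex({0, 1, 2}) = 3
G(9) = mex({0, 2}) = 1
G(10) = mex({0, 2, 3}) = 1
G(11) = mex({0, 3}) = 1
G(12) = mex({1, 3}) = 0
G(13) = mex({0, 1, 2, 3}) = 4
G(14) = mex({0, 1, 2}) = 3
G(15) = mex({0, 1, 2}) = 3
G(16) = mex({0, 1, 2, 4}) = 3
G(17) = mex({0, 1, 3, 4}) = 2
G(18) = mex({0, 1, 3, 4}) = 2
G(19) = mex({0, 1, 3, 5}) = 2
G(20) = mex({0, 1, 2, 3, 5}) = 4
G(21) = mex({0, 1, 2, 3, 5}) = 4
G(22) = mex({1, 2, 6}) = 0
G(23) = mex({0, 1, 2, 3, 4, 6}) = 5
G(24) = mex({0, 1, 2, 3, 4}) = 5
G(25) = mex({0, 1, 3, 4, 7}) = 2
G(26) = mex({0, 1, 3, 4, 5, 7}) = 2
G(27) = mex({0, 1, 3, 5}) = 2
G(28) = mex({0, 1, 2, 5}) = 3
G(29) = mex({0, 1, 2, 4, 5, 6}) = 3
G(30) = mex({1, 2, 4, 6}) = 0
G(31) = mex({0, 1, 2, 3, 4, 6}) = 5
G(32) = mex({1, 2, 3, 4, 7}) = 0
G(33) = mex({0, 3, 7}) = 1
G(34) = mex({0, 2, 3, 5, 7}) = 1
G(35) = mex({0, 2, 3, 5, 6}) = 1
G(36) = mex({0, 1, 2, 5, 6}) = 3
G(37) = mex({0, 1, 2, 4, 5, 6}) = 3
G(38) = mex({0, 1, 2, 4}) = 3
G(39) = mex({0, 1, 2, 3, 4, 7}) = 5
Therefore G(39) = 5.

5


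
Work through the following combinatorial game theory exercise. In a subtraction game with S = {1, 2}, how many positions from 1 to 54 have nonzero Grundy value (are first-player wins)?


Subtraction set S = {1, 2}, so G(n) = n mod 3.
G(n) = 0 when n is a multiple of 3.
Multiples of 3 in [1, 54]: 18
N-positions (nonzero Grundy) = 54 - 18 = 36

36


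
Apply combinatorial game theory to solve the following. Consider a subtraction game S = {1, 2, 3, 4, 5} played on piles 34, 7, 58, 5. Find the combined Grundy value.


Subtraction set: {1, 2, 3, 4, 5}
For this subtraction set, G(n) = n mod 6 (period = max + 1 = 6).
Pile 1 (size 34): G(34) = 34 mod 6 = 4
Pile 2 (size 7): G(7) = 7 mod 6 = 1
Pile 3 (size 58): G(58) = 58 mod 6 = 4
Pile 4 (size 5): G(5) = 5 mod 6 = 5
Total Grundy value = XOR of all: 4 XOR 1 XOR 4 XOR 5 = 4

4


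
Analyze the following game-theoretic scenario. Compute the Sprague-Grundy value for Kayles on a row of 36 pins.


Kayles: a move removes 1 or 2 adjacent pins from a contiguous row.
Removing pins from a row of k leaves two independent rows (a, b) with a + b = k - 1 (one pin) or a + b = k - 2 (two pins); an end removal gives a = 0.
By Sprague-Grundy, G(k) = mex{ G(a) XOR G(b) } over all these splits. G(0) = 0.
G(1): splits (0,0):0^0=0 -> mex({0}) = 1
G(2): splits (0,1):0^1=1 (0,0):0^0=0 -> mex({0, 1}) = 2
G(3): splits (0,2):0^2=2 (1,1):1^1=0 (0,1):0^1=1 -> mex({0, 1, 2}) = 3
G(4): splits (0,3):0^3=3 (1,2):1^2=3 (0,2):0^2=2 (1,1):1^1=0 -> mex({0, 2, 3}) = 1
G(5): splits (0,4):0^1=1 (1,3):1^3=2 (2,2):2^2=0 (0,3):0^3=3 (1,2):1^2=3 -> mex({0, 1, 2, 3}) = 4
G(6) = mex({0, 1, 2, 4}) = 3
G(7) = mex({0, 1, 3, 4, 5}) = 2
G(8) = mex({0, 2, 3, 5, 6}) = 1
G(9) = mex({0, 1, 2, 3, 6, 7}) = 4
G(10) = mex({0, 1, 3, 4, 5, 7}) = 2
G(11) = mex({0, 1, 2, 3, 4, 5}) = 6
G(12) = mex({0, 1, 2, 3, 5, 6, 7}) = 4
G(13) = mex({0, 2, 3, 4, 6, 7}) = 1
G(14) = mex({0, 1, 4, 5, 6, 7}) = 2
G(15) = mex({0, 1, 2, 3, 4, 5, 6}) = 7
G(16) = mex({0, 2, 3, 5, 6, 7}) = 1
G(17) = mex({0, 1, 2, 3, 5, 6, 7}) = 4
G(18) = mex({0, 1, 2, 4, 5, 6}) = 3
G(19) = mex({0, 1, 3, 4, 5, 7}) = 2
G(20) = mex({0, 2, 3, 4, 5, 6, 7}) = 1
G(21) = mex({0, 1, 2, 3, 5, 6, 7}) = 4
G(22) = mex({0, 1, 2, 3, 4, 5, 7}) = 6
G(23) = mex({0, 1, 2, 3, 4, 5, 6}) = 7
G(24) = mex({0, 1, 2, 3, 5, 6, 7}) = 4
G(25) = mex({0, 2, 3, 4, 6, 7}) = 1
G(26) = mex({0, 1, 3, 4, 5, 6, 7}) = 2
G(27) = mex({0, 1, 2, 3, 4, 5, 6, 7}) = 8
G(28) = mex({0, 1, 2, 3, 4, 6, 7, 8}) = 5
G(29) = mex({0, 1, 2, 3, 5, 6, 7, 8, 9}) = 4
G(30) = mex({0, 1, 2, 3, 4, 5, 6, 9, 10}) = 7
G(31) = mex({0, 1, 3, 4, 5, 7, 10, 11}) = 2
G(32) = mex({0, 2, 3, 4, 5, 6, 7, 9, 11}) = 1
G(33) = mex({0, 1, 2, 3, 4, 5, 6, 7, 9, 12}) = 8
G(34) = mex({0, 1, 2, 3, 4, 5, 7, 8, 11, 12}) = 6
G(35) = mex({0, 1, 2, 3, 4, 5, 6, 8, 9, 10, 11}) = 7
G(36) = mex({0, 1, 2, 3, 5, 6, 7, 9, 10}) = 4
Therefore G(36) = 4.

4


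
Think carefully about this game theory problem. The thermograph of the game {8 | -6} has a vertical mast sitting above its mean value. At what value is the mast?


Game = {8 | -6}, a switch {a | b} with numbers a > b.
Its thermograph has left wall a - t and right wall b + t, which meet at t = (a - b)/2, where both equal (a + b)/2. So the mast (mean value) is at (a + b)/2.
Mean = (8 + (-6))/2 = 2/2 = 1

1


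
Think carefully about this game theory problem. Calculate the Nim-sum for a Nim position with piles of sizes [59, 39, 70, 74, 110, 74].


We need the XOR (exclusive or) of all pile sizes.
After XOR-ing pile 1 (size 59): 0 XOR 59 = 59
After XOR-ing pile 2 (size 39): 59 XOR 39 = 28
After XOR-ing pile 3 (size 70): 28 XOR 70 = 90
After XOR-ing pile 4 (size 74): 90 XOR 74 = 16
After XOR-ing pile 5 (size 110): 16 XOR 110 = 126
After XOR-ing pile 6 (size 74): 126 XOR 74 = 52
The Nim-value of this position is 52.

52


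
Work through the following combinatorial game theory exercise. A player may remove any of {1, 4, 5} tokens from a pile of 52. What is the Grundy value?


The subtraction set is S = {1, 4, 5}.
G(k) = mex{ G(k - s) : s in S, s <= k }. We compute iteratively: G(0) = 0.
G(1) = mex({0}) = 1
G(2) = mex({1}) = 0
G(3) = mex({0}) = 1
G(4) = mex({0, 1}) = 2
G(5) = mex({0, 1, 2}) = 3
G(6) = mex({0, 1, 3}) = 2
G(7) = mex({0, 1, 2}) = 3
G(8) = mex({1, 2, 3}) = 0
G(9) = mex({0, 2, 3}) = 1
G(10) = mex({1, 2, 3}) = 0
G(11) = mex({0, 2, 3}) = 1
G(12) = mex({0, 1, 3}) = 2
Observe that G(8)..G(12) = 0, 1, 0, 1, 2 repeats G(0)..G(4) = 0, 1, 0, 1, 2.
For k >= max(S) = 5, G(k) is determined by the previous 5 values G(k-5)..G(k-1); a window of 5 consecutive values has recurred shifted by 8, so by induction G(k + 8) = G(k) for all k >= 0: the sequence is periodic from the start with period 8.
One period: G(0..7) = 0, 1, 0, 1, 2, 3, 2, 3.
52 mod 8 = 4, so G(52) = G(4) = 2.

2


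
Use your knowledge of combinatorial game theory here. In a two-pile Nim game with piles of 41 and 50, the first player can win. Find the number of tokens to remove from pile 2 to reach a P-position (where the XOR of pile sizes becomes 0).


Piles: 41 and 50
Current XOR: 41 XOR 50 = 27 (non-zero, so this is an N-position).
To make the XOR zero, we need to find a move that balances the piles.
For pile 2 (size 50): target = 50 XOR 27 = 41
We reduce pile 2 from 50 to 41.
Tokens removed: 50 - 41 = 9
Verification: 41 XOR 41 = 0

9


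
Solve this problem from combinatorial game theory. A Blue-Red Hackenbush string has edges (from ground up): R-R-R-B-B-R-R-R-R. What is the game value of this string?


Edges (from ground): R-R-R-B-B-R-R-R-R
By Berlekamp's sign-expansion rule, a Blue-Red Hackenbush stalk has the value of the surreal number whose sign sequence is the edge sequence with B -> + and R -> -.
Sign sequence: ---++----
Trace the sign expansion in the surreal number tree, starting from 0:
Edge 1: R (sign -) -> bounds (-inf, 0), value = -1
Edge 2: R (sign -) -> bounds (-inf, -1), value = -2
Edge 3: R (sign -) -> bounds (-inf, -2), value = -3
Edge 4: B (sign +) -> bounds (-3, -2), value = -5/2
Edge 5: B (sign +) -> bounds (-5/2, -2), value = -9/4
Edge 6: R (sign -) -> bounds (-5/2, -9/4), value = -19/8
Edge 7: R (sign -) -> bounds (-5/2, -19/8), value = -39/16
Edge 8: R (sign -) -> bounds (-5/2, -39/16), value = -79/32
Edge 9: R (sign -) -> bounds (-5/2, -79/32), value = -159/64
Game value = -159/64

-159/64


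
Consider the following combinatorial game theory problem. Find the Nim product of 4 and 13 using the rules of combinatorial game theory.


Nim multiplication is bilinear over XOR: (u XOR v) * w = (u*w) XOR (v*w).
So we split each operand into its bit components and XOR the pairwise Nim products.
4 = 4 (as XOR of powers of 2).
13 = 1 + 4 + 8 (as XOR of powers of 2).
Using the standard Nim-product table on single bits:
  2*2 = 3,   2*4 = 8,   2*8 = 12,
  4*4 = 6,   4*8 = 11,  8*8 = 13,
and  1*x = x (identity), k*l = l*k (commutative).
Pairwise Nim products:
  4 * 1 = 4
  4 * 4 = 6
  4 * 8 = 11
XOR them: 4 XOR 6 XOR 11 = 9.
Result: 4 * 13 = 9 (in Nim).

9


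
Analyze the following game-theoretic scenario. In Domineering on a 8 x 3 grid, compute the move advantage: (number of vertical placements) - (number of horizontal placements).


Board is 8 x 3 (rows x cols).
Left (vertical) placements: (rows-1) * cols = 7 * 3 = 21
Right (horizontal) placements: rows * (cols-1) = 8 * 2 = 16
Advantage = Left - Right = 21 - 16 = 5

5


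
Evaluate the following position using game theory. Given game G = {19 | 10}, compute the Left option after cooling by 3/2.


Original game: {19 | 10} (a switch {a | b} with a > b).
Cooling by t (for t below the temperature (a - b)/2 = 9/2) taxes each move by t: {a | b} cooled by t is {a - t | b + t}.
Cooling amount: t = 3/2
Cooled Left option: 19 - 3/2 = 35/2
Cooled Right option: 10 + 3/2 = 23/2
Cooled game: {35/2 | 23/2}
Left option = 35/2

35/2


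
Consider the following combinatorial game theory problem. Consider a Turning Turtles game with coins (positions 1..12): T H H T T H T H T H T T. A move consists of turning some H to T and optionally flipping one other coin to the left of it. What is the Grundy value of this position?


Coins: T H H T T H T H T H T T
Key fact: a single head at position k behaves exactly like a Nim heap of size k (turning it to T and optionally flipping a coin at j < k corresponds to moving the heap from k to j, or to 0), and heads combine as a disjunctive sum (two heads at the same place would cancel, matching j XOR j = 0). So the Nim-value is the XOR of the 1-indexed positions of the heads.
Face-up positions (1-indexed): [2, 3, 6, 8, 10]
XOR 0 with 2: 0 XOR 2 = 2
XOR 2 with 3: 2 XOR 3 = 1
XOR 1 with 6: 1 XOR 6 = 7
XOR 7 with 8: 7 XOR 8 = 15
XOR 15 with 10: 15 XOR 10 = 5
Nim-value = 5

5


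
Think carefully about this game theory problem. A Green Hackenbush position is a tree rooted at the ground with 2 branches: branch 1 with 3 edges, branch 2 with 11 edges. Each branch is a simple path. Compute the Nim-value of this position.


The tree has 2 branches from the ground vertex.
In Green Hackenbush, the Nim-value of a simple path of length k is k.
Branch 1: length 3, Nim-value = 3
Branch 2: length 11, Nim-value = 11
Total Nim-value = XOR of all branch values:
0 XOR 3 = 3
3 XOR 11 = 8
Nim-value of the tree = 8

8


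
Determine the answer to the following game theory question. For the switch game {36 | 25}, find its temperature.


The game is {36 | 25}, a switch {a | b} with numbers a > b.
Cooling {a | b} by t gives {a - t | b + t}, which stops being hot when a - t = b + t, i.e. at t = (a - b)/2. So the temperature of a switch is (a - b)/2.
Temperature = (Left option - Right option) / 2
= (36 - (25)) / 2
= 11 / 2
= 11/2

11/2


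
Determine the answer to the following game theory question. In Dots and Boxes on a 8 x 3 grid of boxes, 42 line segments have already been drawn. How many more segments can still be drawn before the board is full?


Grid: 8 x 3 boxes, i.e. 9 rows and 4 columns of dots.
Horizontal edges: (rows + 1) * cols = 9 * 3 = 27
Vertical edges: rows * (cols + 1) = 8 * 4 = 32
Total edges: 27 + 32 = 59
Edges drawn: 42
Remaining: 59 - 42 = 17

17


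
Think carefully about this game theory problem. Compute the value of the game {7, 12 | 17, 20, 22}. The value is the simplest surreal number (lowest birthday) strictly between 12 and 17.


Left options: {7, 12}, max = 12
Right options: {17, 20, 22}, min = 17
All options are numbers and max(Left) < min(Right), so by the simplicity theorem the value is the simplest (earliest-born) number strictly between 12 and 17.
Integers 13 through 16 all lie strictly between 12 and 17.
Among integers, the simplest (lowest birthday = smallest |n|; 0 is born on day 0, +-n on day n) is 13.
No non-integer in the interval can be simpler: if x is a non-integer in the interval, then floor(x) or ceil(x) also lies in the interval (the interval contains an integer), and both are proper prefixes of x's sign expansion, i.e. born earlier. So the game value is 13.
Game value = 13

13


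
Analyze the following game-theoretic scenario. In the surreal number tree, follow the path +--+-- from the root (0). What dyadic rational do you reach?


Sign expansion: +--+--
Rule: track bounds (lo, hi), initially (-inf, +inf). On '+', the current value becomes lo and we move to the simplest number in (value, hi): value + 1 if hi = +inf, otherwise the midpoint (value + hi)/2. On '-', the current value becomes hi and we move to value - 1 if lo = -inf, otherwise the midpoint (lo + value)/2.
Start at 0.
Step 1: sign = +, move right. Bounds: (0, +inf). Value = 1
Step 2: sign = -, move left. Bounds: (0, 1). Value = 1/2
Step 3: sign = -, move left. Bounds: (0, 1/2). Value = 1/4
Step 4: sign = +, move right. Bounds: (1/4, 1/2). Value = 3/8
Step 5: sign = -, move left. Bounds: (1/4, 3/8). Value = 5/16
Step 6: sign = -, move left. Bounds: (1/4, 5/16). Value = 9/32
The surreal number with sign expansion +--+-- is 9/32.

9/32


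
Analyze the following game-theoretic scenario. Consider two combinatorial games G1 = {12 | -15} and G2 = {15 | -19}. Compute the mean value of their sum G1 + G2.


G1 = {12 | -15}, G2 = {15 | -19}
Each is a switch {a | b} with numbers a > b; its mean value is (a + b)/2, and mean value is additive over game sums: m(G1 + G2) = m(G1) + m(G2).
Mean of G1 = (12 + (-15))/2 = -3/2 = -3/2
Mean of G2 = (15 + (-19))/2 = -4/2 = -2
Mean of G1 + G2 = -3/2 + -2 = -7/2

-7/2


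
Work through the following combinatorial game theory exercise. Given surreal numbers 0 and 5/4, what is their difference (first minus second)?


x = 0, y = 5/4
Converting to common denominator: 4
x = 0/4, y = 5/4
x - y = 0 - 5/4 = -5/4

-5/4


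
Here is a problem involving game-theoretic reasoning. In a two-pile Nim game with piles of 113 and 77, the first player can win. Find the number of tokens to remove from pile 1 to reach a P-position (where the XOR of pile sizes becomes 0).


Piles: 113 and 77
Current XOR: 113 XOR 77 = 60 (non-zero, so this is an N-position).
To make the XOR zero, we need to find a move that balances the piles.
For pile 1 (size 113): target = 113 XOR 60 = 77
We reduce pile 1 from 113 to 77.
Tokens removed: 113 - 77 = 36
Verification: 77 XOR 77 = 0

36


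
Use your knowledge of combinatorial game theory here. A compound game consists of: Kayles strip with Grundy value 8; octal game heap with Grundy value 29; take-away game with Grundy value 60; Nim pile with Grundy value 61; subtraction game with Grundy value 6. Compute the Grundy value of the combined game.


By the Sprague-Grundy theorem, the Grundy value of a sum of games is the XOR of individual Grundy values.
Kayles strip: Grundy value = 8. Running XOR: 0 XOR 8 = 8
octal game heap: Grundy value = 29. Running XOR: 8 XOR 29 = 21
take-away game: Grundy value = 60. Running XOR: 21 XOR 60 = 41
Nim pile: Grundy value = 61. Running XOR: 41 XOR 61 = 20
subtraction game: Grundy value = 6. Running XOR: 20 XOR 6 = 18
The combined Grundy value is 18.

18


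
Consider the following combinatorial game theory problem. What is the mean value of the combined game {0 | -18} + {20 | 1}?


G1 = {0 | -18}, G2 = {20 | 1}
Each is a switch {a | b} with numbers a > b; its mean value is (a + b)/2, and mean value is additive over game sums: m(G1 + G2) = m(G1) + m(G2).
Mean of G1 = (0 + (-18))/2 = -18/2 = -9
Mean of G2 = (20 + (1))/2 = 21/2 = 21/2
Mean of G1 + G2 = -9 + 21/2 = 3/2

3/2


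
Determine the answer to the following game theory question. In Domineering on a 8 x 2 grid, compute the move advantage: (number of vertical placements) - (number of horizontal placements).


Board is 8 x 2 (rows x cols).
Left (vertical) placements: (rows-1) * cols = 7 * 2 = 14
Right (horizontal) placements: rows * (cols-1) = 8 * 1 = 8
Advantage = Left - Right = 14 - 8 = 6

6


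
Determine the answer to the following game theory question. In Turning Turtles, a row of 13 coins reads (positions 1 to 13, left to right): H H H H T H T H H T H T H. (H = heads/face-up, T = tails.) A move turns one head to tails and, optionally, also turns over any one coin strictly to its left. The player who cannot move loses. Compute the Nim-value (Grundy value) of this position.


Coins: H H H H T H T H H T H T H
Key fact: a single head at position k behaves exactly like a Nim heap of size k (turning it to T and optionally flipping a coin at j < k corresponds to moving the heap from k to j, or to 0), and heads combine as a disjunctive sum (two heads at the same place would cancel, matching j XOR j = 0). So the Nim-value is the XOR of the 1-indexed positions of the heads.
Face-up positions (1-indexed): [1, 2, 3, 4, 6, 8, 9, 11, 13]
XOR 0 with 1: 0 XOR 1 = 1
XOR 1 with 2: 1 XOR 2 = 3
XOR 3 with 3: 3 XOR 3 = 0
XOR 0 with 4: 0 XOR 4 = 4
XOR 4 with 6: 4 XOR 6 = 2
XOR 2 with 8: 2 XOR 8 = 10
XOR 10 with 9: 10 XOR 9 = 3
XOR 3 with 11: 3 XOR 11 = 8
XOR 8 with 13: 8 XOR 13 = 5
Nim-value = 5

5


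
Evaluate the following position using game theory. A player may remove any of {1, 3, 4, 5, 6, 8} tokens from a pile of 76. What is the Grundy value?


The subtraction set is S = {1, 3, 4, 5, 6, 8}.
G(k) = mex{ G(k - s) : s in S, s <= k }. We compute iteratively: G(0) = 0.
G(1) = mex({0}) = 1
G(2) = mex({1}) = 0
G(3) = mex({0}) = 1
G(4) = mex({0, 1}) = 2
G(5) = mex({0, 1, 2}) = 3
G(6) = mex({0, 1, 3}) = 2
G(7) = mex({0, 1, 2}) = 3
G(8) = mex({0, 1, 2, 3}) = 4
G(9) = mex({1, 2, 3, 4}) = 0
G(10) = mex({0, 2, 3}) = 1
G(11) = mex({1, 2, 3, 4}) = 0
G(12) = mex({0, 2, 3, 4}) = 1
G(13) = mex({0, 1, 3, 4}) = 2
G(14) = mex({0, 1, 2, 4}) = 3
G(15) = mex({0, 1, 3}) = 2
G(16) = mex({0, 1, 2, 4}) = 3
Observe that G(9)..G(16) = 0, 1, 0, 1, 2, 3, 2, 3 repeats G(0)..G(7) = 0, 1, 0, 1, 2, 3, 2, 3.
For k >= max(S) = 8, G(k) is determined by the previous 8 values G(k-8)..G(k-1); a window of 8 consecutive values has recurred shifted by 9, so by induction G(k + 9) = G(k) for all k >= 0: the sequence is periodic from the start with period 9.
One period: G(0..8) = 0, 1, 0, 1, 2, 3, 2, 3, 4.
76 mod 9 = 4, so G(76) = G(4) = 2.

2


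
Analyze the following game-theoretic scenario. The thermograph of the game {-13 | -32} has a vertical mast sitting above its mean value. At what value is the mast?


Game = {-13 | -32}, a switch {a | b} with numbers a > b.
Its thermograph has left wall a - t and right wall b + t, which meet at t = (a - b)/2, where both equal (a + b)/2. So the mast (mean value) is at (a + b)/2.
Mean = (-13 + (-32))/2 = -45/2 = -45/2

-45/2


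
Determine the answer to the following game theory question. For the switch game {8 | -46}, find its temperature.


The game is {8 | -46}, a switch {a | b} with numbers a > b.
Cooling {a | b} by t gives {a - t | b + t}, which stops being hot when a - t = b + t, i.e. at t = (a - b)/2. So the temperature of a switch is (a - b)/2.
Temperature = (Left option - Right option) / 2
= (8 - (-46)) / 2
= 54 / 2
= 27

27


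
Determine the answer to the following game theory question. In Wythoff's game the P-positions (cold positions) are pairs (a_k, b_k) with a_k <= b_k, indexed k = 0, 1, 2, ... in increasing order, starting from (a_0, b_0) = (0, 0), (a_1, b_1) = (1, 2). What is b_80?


By Wythoff's theorem, a_k = floor(k * phi) and b_k = floor(k * phi^2) = a_k + k, where phi = (1 + sqrt(5))/2 is the golden ratio.
phi = (1 + sqrt(5))/2 = 1.618034
phi^2 = phi + 1 = 2.618034
k = 80
k * phi^2 = 80 * 2.618034 = 209.442719
b_80 = floor(k * phi^2) = 209 (check: a_80 + k = 129 + 80 = 209)

209


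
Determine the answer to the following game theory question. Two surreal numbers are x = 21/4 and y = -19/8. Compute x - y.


x = 21/4, y = -19/8
Converting to common denominator: 8
x = 42/8, y = -19/8
x - y = 21/4 - -19/8 = 61/8

61/8


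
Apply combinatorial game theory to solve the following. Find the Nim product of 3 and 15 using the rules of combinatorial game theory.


Nim multiplication is bilinear over XOR: (u XOR v) * w = (u*w) XOR (v*w).
So we split each operand into its bit components and XOR the pairwise Nim products.
3 = 1 + 2 (as XOR of powers of 2).
15 = 1 + 2 + 4 + 8 (as XOR of powers of 2).
Using the standard Nim-product table on single bits:
  2*2 = 3,   2*4 = 8,   2*8 = 12,
  4*4 = 6,   4*8 = 11,  8*8 = 13,
and  1*x = x (identity), k*l = l*k (commutative).
Pairwise Nim products:
  1 * 1 = 1
  1 * 2 = 2
  1 * 4 = 4
  1 * 8 = 8
  2 * 1 = 2
  2 * 2 = 3
  2 * 4 = 8
  2 * 8 = 12
XOR them: 1 XOR 2 XOR 4 XOR 8 XOR 2 XOR 3 XOR 8 XOR 12 = 10.
Result: 3 * 15 = 10 (in Nim).

10


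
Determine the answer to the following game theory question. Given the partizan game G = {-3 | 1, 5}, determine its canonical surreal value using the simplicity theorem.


Left options: {-3}, max = -3
Right options: {1, 5}, min = 1
All options are numbers and max(Left) < min(Right), so by the simplicity theorem the value is the simplest (earliest-born) number strictly between -3 and 1.
Integers -2 through 0 all lie strictly between -3 and 1.
Among integers, the simplest (lowest birthday = smallest |n|; 0 is born on day 0, +-n on day n) is 0.
No non-integer in the interval can be simpler: if x is a non-integer in the interval, then floor(x) or ceil(x) also lies in the interval (the interval contains an integer), and both are proper prefixes of x's sign expansion, i.e. born earlier. So the game value is 0.
Game value = 0

0


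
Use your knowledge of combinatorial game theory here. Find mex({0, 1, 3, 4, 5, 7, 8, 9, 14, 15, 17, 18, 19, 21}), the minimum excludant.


Set = {0, 1, 3, 4, 5, 7, 8, 9, 14, 15, 17, 18, 19, 21}
0 is in the set.
1 is in the set.
2 is NOT in the set. This is the mex.
mex = 2

2


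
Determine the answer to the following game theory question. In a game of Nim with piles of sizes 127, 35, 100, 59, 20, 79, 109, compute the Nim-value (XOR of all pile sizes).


We need the XOR (exclusive or) of all pile sizes.
After XOR-ing pile 1 (size 127): 0 XOR 127 = 127
After XOR-ing pile 2 (size 35): 127 XOR 35 = 92
After XOR-ing pile 3 (size 100): 92 XOR 100 = 56
After XOR-ing pile 4 (size 59): 56 XOR 59 = 3
After XOR-ing pile 5 (size 20): 3 XOR 20 = 23
After XOR-ing pile 6 (size 79): 23 XOR 79 = 88
After XOR-ing pile 7 (size 109): 88 XOR 109 = 53
The Nim-value of this position is 53.

53


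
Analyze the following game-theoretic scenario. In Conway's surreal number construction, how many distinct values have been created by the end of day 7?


Day 0: {|} = 0 is born. Count = 1.
Day n: the number of surreal numbers born by day n is 2^(n+1) - 1.
By day 0: 2^1 - 1 = 1
By day 1: 2^2 - 1 = 3
By day 2: 2^3 - 1 = 7
By day 3: 2^4 - 1 = 15
By day 4: 2^5 - 1 = 31
By day 5: 2^6 - 1 = 63
By day 6: 2^7 - 1 = 127
By day 7: 2^8 - 1 = 255
By day 7: 255 surreal numbers.

255


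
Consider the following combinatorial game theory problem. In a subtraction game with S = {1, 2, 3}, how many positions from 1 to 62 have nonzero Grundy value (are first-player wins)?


Subtraction set S = {1, 2, 3}, so G(n) = n mod 4.
G(n) = 0 when n is a multiple of 4.
Multiples of 4 in [1, 62]: 15
N-positions (nonzero Grundy) = 62 - 15 = 47

47


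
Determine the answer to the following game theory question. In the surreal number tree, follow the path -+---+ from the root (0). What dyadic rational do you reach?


Sign expansion: -+---+
Rule: track bounds (lo, hi), initially (-inf, +inf). On '+', the current value becomes lo and we move to the simplest number in (value, hi): value + 1 if hi = +inf, otherwise the midpoint (value + hi)/2. On '-', the current value becomes hi and we move to value - 1 if lo = -inf, otherwise the midpoint (lo + value)/2.
Start at 0.
Step 1: sign = -, move left. Bounds: (-inf, 0). Value = -1
Step 2: sign = +, move right. Bounds: (-1, 0). Value = -1/2
Step 3: sign = -, move left. Bounds: (-1, -1/2). Value = -3/4
Step 4: sign = -, move left. Bounds: (-1, -3/4). Value = -7/8
Step 5: sign = -, move left. Bounds: (-1, -7/8). Value = -15/16
Step 6: sign = +, move right. Bounds: (-15/16, -7/8). Value = -29/32
The surreal number with sign expansion -+---+ is -29/32.

-29/32


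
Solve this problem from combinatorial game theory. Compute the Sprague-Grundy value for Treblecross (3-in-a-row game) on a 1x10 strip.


Treblecross: place X on empty cells; 3-in-a-row wins.
Playing within two cells of an existing X lets the opponent win at once, so sensible play treats the cells i-2..i+2 around each X as dead. The player left with no safe cell loses, so this is a normal-play take-away game on strips of safe cells.
Placing X at cell i (0-indexed) of a strip of k safe cells leaves independent strips of sizes max(0, i-2) and max(0, k-i-3). Hence G(k) = mex{ G(max(0,i-2)) XOR G(max(0,k-i-3)) : 0 <= i < k }, with G(0) = 0.
G(1): splits (0,0):0^0=0 -> mex({0}) = 1
G(2): splits (0,0):0^0=0 -> mex({0}) = 1
G(3): splits (0,0):0^0=0 -> mex({0}) = 1
G(4): splits (0,1):0^1=1 (0,0):0^0=0 -> mex({0, 1}) = 2
G(5): splits (0,2):0^1=1 (0,1):0^1=1 (0,0):0^0=0 -> mex({0, 1}) = 2
G(6) = mex({1}) = 0
G(7) = mex({0, 1, 2}) = 3
G(8) = mex({0, 1, 2}) = 3
G(9) = mex({0, 2}) = 1
G(10) = mex({0, 2, 3}) = 1
Therefore G(10) = 1.

1


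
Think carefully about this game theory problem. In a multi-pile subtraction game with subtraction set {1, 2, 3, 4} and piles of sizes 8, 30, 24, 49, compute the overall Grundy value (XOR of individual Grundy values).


Subtraction set: {1, 2, 3, 4}
For this subtraction set, G(n) = n mod 5 (period = max + 1 = 5).
Pile 1 (size 8): G(8) = 8 mod 5 = 3
Pile 2 (size 30): G(30) = 30 mod 5 = 0
Pile 3 (size 24): G(24) = 24 mod 5 = 4
Pile 4 (size 49): G(49) = 49 mod 5 = 4
Total Grundy value = XOR of all: 3 XOR 0 XOR 4 XOR 4 = 3

3


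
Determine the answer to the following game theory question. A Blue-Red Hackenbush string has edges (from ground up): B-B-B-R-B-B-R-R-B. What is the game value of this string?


Edges (from ground): B-B-B-R-B-B-R-R-B
By Berlekamp's sign-expansion rule, a Blue-Red Hackenbush stalk has the value of the surreal number whose sign sequence is the edge sequence with B -> + and R -> -.
Sign sequence: +++-++--+
Trace the sign expansion in the surreal number tree, starting from 0:
Edge 1: B (sign +) -> bounds (0, +inf), value = 1
Edge 2: B (sign +) -> bounds (1, +inf), value = 2
Edge 3: B (sign +) -> bounds (2, +inf), value = 3
Edge 4: R (sign -) -> bounds (2, 3), value = 5/2
Edge 5: B (sign +) -> bounds (5/2, 3), value = 11/4
Edge 6: B (sign +) -> bounds (11/4, 3), value = 23/8
Edge 7: R (sign -) -> bounds (11/4, 23/8), value = 45/16
Edge 8: R (sign -) -> bounds (11/4, 45/16), value = 89/32
Edge 9: B (sign +) -> bounds (89/32, 45/16), value = 179/64
Game value = 179/64

179/64


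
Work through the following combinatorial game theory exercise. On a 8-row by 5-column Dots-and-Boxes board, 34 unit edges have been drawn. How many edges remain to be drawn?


Grid: 8 x 5 boxes, i.e. 9 rows and 6 columns of dots.
Horizontal edges: (rows + 1) * cols = 9 * 5 = 45
Vertical edges: rows * (cols + 1) = 8 * 6 = 48
Total edges: 45 + 48 = 93
Edges drawn: 34
Remaining: 93 - 34 = 59

59


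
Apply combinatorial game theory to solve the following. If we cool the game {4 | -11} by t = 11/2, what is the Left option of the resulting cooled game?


Original game: {4 | -11} (a switch {a | b} with a > b).
Cooling by t (for t below the temperature (a - b)/2 = 15/2) taxes each move by t: {a | b} cooled by t is {a - t | b + t}.
Cooling amount: t = 11/2
Cooled Left option: 4 - 11/2 = -3/2
Cooled Right option: -11 + 11/2 = -11/2
Cooled game: {-3/2 | -11/2}
Left option = -3/2

-3/2


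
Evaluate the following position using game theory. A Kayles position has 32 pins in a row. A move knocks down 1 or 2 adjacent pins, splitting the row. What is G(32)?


Kayles: a move removes 1 or 2 adjacent pins from a contiguous row.
Removing pins from a row of k leaves two independent rows (a, b) with a + b = k - 1 (one pin) or a + b = k - 2 (two pins); an end removal gives a = 0.
By Sprague-Grundy, G(k) = mex{ G(a) XOR G(b) } over all these splits. G(0) = 0.
G(1): splits (0,0):0^0=0 -> mex({0}) = 1
G(2): splits (0,1):0^1=1 (0,0):0^0=0 -> mex({0, 1}) = 2
G(3): splits (0,2):0^2=2 (1,1):1^1=0 (0,1):0^1=1 -> mex({0, 1, 2}) = 3
G(4): splits (0,3):0^3=3 (1,2):1^2=3 (0,2):0^2=2 (1,1):1^1=0 -> mex({0, 2, 3}) = 1
G(5): splits (0,4):0^1=1 (1,3):1^3=2 (2,2):2^2=0 (0,3):0^3=3 (1,2):1^2=3 -> mex({0, 1, 2, 3}) = 4
G(6) = mex({0, 1, 2, 4}) = 3
G(7) = mex({0, 1, 3, 4, 5}) = 2
G(8) = mex({0, 2, 3, 5, 6}) = 1
G(9) = mex({0, 1, 2, 3, 6, 7}) = 4
G(10) = mex({0, 1, 3, 4, 5, 7}) = 2
G(11) = mex({0, 1, 2, 3, 4, 5}) = 6
G(12) = mex({0, 1, 2, 3, 5, 6, 7}) = 4
G(13) = mex({0, 2, 3, 4, 6, 7}) = 1
G(14) = mex({0, 1, 4, 5, 6, 7}) = 2
G(15) = mex({0, 1, 2, 3, 4, 5, 6}) = 7
G(16) = mex({0, 2, 3, 5, 6, 7}) = 1
G(17) = mex({0, 1, 2, 3, 5, 6, 7}) = 4
G(18) = mex({0, 1, 2, 4, 5, 6}) = 3
G(19) = mex({0, 1, 3, 4, 5, 7}) = 2
G(20) = mex({0, 2, 3, 4, 5, 6, 7}) = 1
G(21) = mex({0, 1, 2, 3, 5, 6, 7}) = 4
G(22) = mex({0, 1, 2, 3, 4, 5, 7}) = 6
G(23) = mex({0, 1, 2, 3, 4, 5, 6}) = 7
G(24) = mex({0, 1, 2, 3, 5, 6, 7}) = 4
G(25) = mex({0, 2, 3, 4, 6, 7}) = 1
G(26) = mex({0, 1, 3, 4, 5, 6, 7}) = 2
G(27) = mex({0, 1, 2, 3, 4, 5, 6, 7}) = 8
G(28) = mex({0, 1, 2, 3, 4, 6, 7, 8}) = 5
G(29) = mex({0, 1, 2, 3, 5, 6, 7, 8, 9}) = 4
G(30) = mex({0, 1, 2, 3, 4, 5, 6, 9, 10}) = 7
G(31) = mex({0, 1, 3, 4, 5, 7, 10, 11}) = 2
G(32) = mex({0, 2, 3, 4, 5, 6, 7, 9, 11}) = 1
Therefore G(32) = 1.

1


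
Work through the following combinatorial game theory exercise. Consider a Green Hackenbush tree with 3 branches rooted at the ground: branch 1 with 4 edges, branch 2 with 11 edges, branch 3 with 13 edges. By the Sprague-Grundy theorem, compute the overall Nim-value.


The tree has 3 branches from the ground vertex.
In Green Hackenbush, the Nim-value of a simple path of length k is k.
Branch 1: length 4, Nim-value = 4
Branch 2: length 11, Nim-value = 11
Branch 3: length 13, Nim-value = 13
Total Nim-value = XOR of all branch values:
0 XOR 4 = 4
4 XOR 11 = 15
15 XOR 13 = 2
Nim-value of the tree = 2

2


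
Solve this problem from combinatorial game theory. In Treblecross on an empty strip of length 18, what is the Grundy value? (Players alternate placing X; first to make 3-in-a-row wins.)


Treblecross: place X on empty cells; 3-in-a-row wins.
Playing within two cells of an existing X lets the opponent win at once, so sensible play treats the cells i-2..i+2 around each X as dead. The player left with no safe cell loses, so this is a normal-play take-away game on strips of safe cells.
Placing X at cell i (0-indexed) of a strip of k safe cells leaves independent strips of sizes max(0, i-2) and max(0, k-i-3). Hence G(k) = mex{ G(max(0,i-2)) XOR G(max(0,k-i-3)) : 0 <= i < k }, with G(0) = 0.
G(1): splits (0,0):0^0=0 -> mex({0}) = 1
G(2): splits (0,0):0^0=0 -> mex({0}) = 1
G(3): splits (0,0):0^0=0 -> mex({0}) = 1
G(4): splits (0,1):0^1=1 (0,0):0^0=0 -> mex({0, 1}) = 2
G(5): splits (0,2):0^1=1 (0,1):0^1=1 (0,0):0^0=0 -> mex({0, 1}) = 2
G(6) = mex({1}) = 0
G(7) = mex({0, 1, 2}) = 3
G(8) = mex({0, 1, 2}) = 3
G(9) = mex({0, 2}) = 1
G(10) = mex({0, 2, 3}) = 1
G(11) = mex({0, 3}) = 1
G(12) = mex({1, 3}) = 0
G(13) = mex({0, 1, 2, 3}) = 4
G(14) = mex({0, 1, 2}) = 3
G(15) = mex({0, 1, 2}) = 3
G(16) = mex({0, 1, 2, 4}) = 3
G(17) = mex({0, 1, 3, 4}) = 2
G(18) = mex({0, 1, 3, 4}) = 2
Therefore G(18) = 2.

2
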